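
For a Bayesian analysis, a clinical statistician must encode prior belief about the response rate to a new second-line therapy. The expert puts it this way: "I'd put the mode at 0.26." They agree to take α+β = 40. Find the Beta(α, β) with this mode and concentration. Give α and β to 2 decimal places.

α = 10.88, β = 29.12

For α,β > 1 the Beta mode is (α−1)/(α+β−2). With α+β = 40, the mode is (α−1)/38.
Set (α−1)/38 = 0.26 → α = 1 + 0.26·38 = 10.88.
β = 40 − α = 29.12.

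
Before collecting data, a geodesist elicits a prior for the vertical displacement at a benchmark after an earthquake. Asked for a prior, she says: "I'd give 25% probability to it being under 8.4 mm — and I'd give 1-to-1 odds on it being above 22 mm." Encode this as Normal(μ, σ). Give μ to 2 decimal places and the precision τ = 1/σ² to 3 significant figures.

μ = 22.00, τ = 0.00246

For Normal(μ,σ), the p-quantile is μ + z_p·σ. Here z_{0.25} = -0.6745, z_{0.5} = 0.
So 8.4 = μ − 0.6745σ and 22 = μ + 0σ.
Subtracting: σ = (22 − 8.4)/(0 − (-0.6745)) = 20.16.
Then μ = 8.4 − (-0.6745)·20.16 = 22.00.
Precision τ = 1/σ² = 1/20.16² = 0.00246.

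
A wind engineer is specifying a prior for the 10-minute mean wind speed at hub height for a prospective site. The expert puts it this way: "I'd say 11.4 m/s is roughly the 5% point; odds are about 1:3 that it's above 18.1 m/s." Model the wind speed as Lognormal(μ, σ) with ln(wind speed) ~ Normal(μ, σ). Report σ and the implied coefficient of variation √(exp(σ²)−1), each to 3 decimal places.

σ ≈ 0.199, CV ≈ 0.201

If T ~ Lognormal(μ,σ) then ln T ~ Normal(μ,σ), so the p-quantile of ln T is μ + z_p·σ.
ln(11.4) = 2.434 and ln(18.1) = 2.896; z_{0.05} = -1.645, z_{0.75} = 0.6745.
σ = (2.896 − 2.434)/(0.6745 − (-1.645)) = 0.199.
μ = 2.434 − (-1.645)·0.199 = 2.761.
CV = √(exp(σ²)−1) = √(exp(0.0397)−1) = 0.201.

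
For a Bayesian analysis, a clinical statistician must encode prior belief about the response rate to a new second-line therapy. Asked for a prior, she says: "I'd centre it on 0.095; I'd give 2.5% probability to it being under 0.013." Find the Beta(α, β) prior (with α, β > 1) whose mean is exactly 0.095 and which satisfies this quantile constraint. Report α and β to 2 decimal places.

α ≈ 2.07, β ≈ 19.75

With mean 0.095 fixed, write α = 0.095s, β = 0.905s where s = α+β.
Need P(θ < 0.013) = 0.025 under Beta(0.095s, 0.905s). Normal approximation: (q−m)/√(m(1−m)/s) ≈ z_{0.025} = -1.96, so s ≈ 0.095·0.905·(-1.96)²/(0.013−0.095)² = 49.1.
At s = 49.1: P(θ<0.013) ≈ 0.001. Adjusting to match 0.025 gives s ≈ 21.82.
So α = 0.095·21.82 ≈ 2.07, β = 0.905·21.82 ≈ 19.75.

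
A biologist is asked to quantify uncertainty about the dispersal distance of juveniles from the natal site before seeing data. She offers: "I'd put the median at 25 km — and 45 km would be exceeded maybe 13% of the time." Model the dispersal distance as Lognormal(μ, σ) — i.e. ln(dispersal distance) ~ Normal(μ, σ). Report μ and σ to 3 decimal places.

μ ≈ 3.219, σ ≈ 0.522

If T ~ Lognormal(μ,σ) then ln T ~ Normal(μ,σ), so the p-quantile of ln T is μ + z_p·σ.
ln(25) = 3.219 and ln(45) = 3.807; z_{0.5} = 0, z_{0.87} = 1.126.
σ = (3.807 − 3.219)/(1.126 − (0)) = 0.522.
μ = 3.219 − (0)·0.522 = 3.219.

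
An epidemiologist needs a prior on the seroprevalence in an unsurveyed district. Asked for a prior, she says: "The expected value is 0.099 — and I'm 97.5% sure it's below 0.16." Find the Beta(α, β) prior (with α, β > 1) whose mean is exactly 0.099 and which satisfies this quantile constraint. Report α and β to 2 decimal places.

With mean 0.099 fixed, write α = 0.099s, β = 0.901s where s = α+β.
Need P(θ < 0.16) = 0.975 under Beta(0.099s, 0.901s). Normal approximation: (q−m)/√(m(1−m)/s) ≈ z_{0.975} = 1.96, so s ≈ 0.099·0.901·(1.96)²/(0.16−0.099)² = 92.1.
At s = 92.1: P(θ<0.16) ≈ 0.963. Adjusting to match 0.975 gives s ≈ 113.40.
So α = 0.099·113.40 ≈ 11.23, β = 0.901·113.40 ≈ 102.17.

α ≈ 11.23, β ≈ 102.17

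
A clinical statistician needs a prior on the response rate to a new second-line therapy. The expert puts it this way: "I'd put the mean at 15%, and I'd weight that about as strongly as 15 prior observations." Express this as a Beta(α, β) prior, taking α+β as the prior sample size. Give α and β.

Under the effective-sample-size interpretation, Beta(α, β) has prior mean α/(α+β) and prior sample size α+β.
So α+β = 15 and α/(α+β) = 0.15, giving α = 0.15·15 = 2.25 and β = 15 − 2.25 = 12.75.

α = 2.25, β = 12.75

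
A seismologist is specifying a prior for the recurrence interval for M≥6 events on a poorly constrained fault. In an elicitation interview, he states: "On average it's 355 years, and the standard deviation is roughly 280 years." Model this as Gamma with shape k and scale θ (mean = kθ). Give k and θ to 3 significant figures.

k ≈ 1.61, θ ≈ 221

For Gamma(k, scale θ): mean = kθ, variance = kθ², so CV = 1/√k.
CV = SD/mean = 280/355 = 0.7887, hence k = 1/CV² = 1.61.
Then θ = mean/k = 355/1.61 = 221.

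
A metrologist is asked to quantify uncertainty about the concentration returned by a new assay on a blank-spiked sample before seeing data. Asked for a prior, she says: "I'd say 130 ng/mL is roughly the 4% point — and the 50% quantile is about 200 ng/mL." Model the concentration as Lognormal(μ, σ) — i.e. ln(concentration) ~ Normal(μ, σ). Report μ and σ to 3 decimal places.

If T ~ Lognormal(μ,σ) then ln T ~ Normal(μ,σ), so the p-quantile of ln T is μ + z_p·σ.
ln(130) = 4.868 and ln(200) = 5.298; z_{0.04} = -1.751, z_{0.5} = 0.
σ = (5.298 − 4.868)/(0 − (-1.751)) = 0.246.
μ = 4.868 − (-1.751)·0.246 = 5.298.

μ ≈ 5.298, σ ≈ 0.246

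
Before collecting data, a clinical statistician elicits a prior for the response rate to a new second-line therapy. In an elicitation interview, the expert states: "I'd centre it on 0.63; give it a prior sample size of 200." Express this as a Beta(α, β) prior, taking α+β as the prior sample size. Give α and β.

α = 126, β = 74

Under the effective-sample-size interpretation, Beta(α, β) has prior mean α/(α+β) and prior sample size α+β.
So α+β = 200 and α/(α+β) = 0.63, giving α = 0.63·200 = 126 and β = 200 − 126 = 74.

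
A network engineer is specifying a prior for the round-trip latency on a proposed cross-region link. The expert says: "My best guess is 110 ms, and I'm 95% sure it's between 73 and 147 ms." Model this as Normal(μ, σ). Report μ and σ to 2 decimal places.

μ = 110.00, σ = 18.88

A symmetric 95% interval runs μ ± z·σ with z = 1.96.
Half-width = 37, so σ = 37/1.96 = 18.88.
μ is the stated best guess, 110.00.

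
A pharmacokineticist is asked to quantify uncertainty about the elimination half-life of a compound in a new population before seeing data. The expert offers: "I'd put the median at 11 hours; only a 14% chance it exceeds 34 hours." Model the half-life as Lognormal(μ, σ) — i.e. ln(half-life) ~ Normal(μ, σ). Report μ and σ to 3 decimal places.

If T ~ Lognormal(μ,σ) then ln T ~ Normal(μ,σ), so the p-quantile of ln T is μ + z_p·σ.
ln(11) = 2.398 and ln(34) = 3.526; z_{0.5} = 0, z_{0.86} = 1.08.
σ = (3.526 − 2.398)/(1.08 − (0)) = 1.045.
μ = 2.398 − (0)·1.045 = 2.398.

μ ≈ 2.398, σ ≈ 1.045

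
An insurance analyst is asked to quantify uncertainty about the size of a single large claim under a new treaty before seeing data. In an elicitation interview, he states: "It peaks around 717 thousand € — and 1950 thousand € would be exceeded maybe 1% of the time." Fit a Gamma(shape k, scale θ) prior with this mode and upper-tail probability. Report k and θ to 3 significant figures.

Gamma(k,θ) with k>1 has mode (k−1)θ, so θ = 717/(k−1).
Need P(X < 1950) = 0.99 with θ tied to k this way. Start at k = 2, θ = 717: P(X<1950) ≈ 0.755.
Too low — raise k to concentrate. Iterating converges to k ≈ 5.6.
Then θ = 717/(5.6−1) ≈ 156.

k ≈ 5.6, θ ≈ 156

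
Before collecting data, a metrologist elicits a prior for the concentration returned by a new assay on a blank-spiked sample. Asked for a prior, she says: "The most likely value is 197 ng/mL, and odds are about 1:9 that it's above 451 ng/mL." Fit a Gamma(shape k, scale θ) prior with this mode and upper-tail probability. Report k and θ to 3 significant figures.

Gamma(k,θ) with k>1 has mode (k−1)θ, so θ = 197/(k−1).
Need P(X < 451) = 0.9 with θ tied to k this way. Start at k = 2, θ = 197: P(X<451) ≈ 0.667.
Too low — raise k to concentrate. Iterating converges to k ≈ 3.8.
Then θ = 197/(3.8−1) ≈ 70.3.

k ≈ 3.8, θ ≈ 70.3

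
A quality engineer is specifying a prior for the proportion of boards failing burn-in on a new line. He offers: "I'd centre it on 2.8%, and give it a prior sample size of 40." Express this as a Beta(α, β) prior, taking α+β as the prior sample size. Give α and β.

α = 1.12, β = 38.88

Under the effective-sample-size interpretation, Beta(α, β) has prior mean α/(α+β) and prior sample size α+β.
So α+β = 40 and α/(α+β) = 0.028, giving α = 0.028·40 = 1.12 and β = 40 − 1.12 = 38.88.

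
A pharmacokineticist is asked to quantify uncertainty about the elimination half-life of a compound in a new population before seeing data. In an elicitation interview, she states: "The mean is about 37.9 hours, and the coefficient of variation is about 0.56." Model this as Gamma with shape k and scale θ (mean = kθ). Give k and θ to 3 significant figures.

For Gamma(k, scale θ): mean = kθ, variance = kθ², so CV = 1/√k.
CV = 0.56, hence k = 1/CV² = 3.19.
Then θ = mean/k = 37.9/3.19 = 11.9.

k ≈ 3.19, θ ≈ 11.9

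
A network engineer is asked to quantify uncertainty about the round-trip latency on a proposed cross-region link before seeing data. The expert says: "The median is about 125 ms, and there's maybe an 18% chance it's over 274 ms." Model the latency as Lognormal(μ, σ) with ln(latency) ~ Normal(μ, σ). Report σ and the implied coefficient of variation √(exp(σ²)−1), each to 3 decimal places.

σ ≈ 0.857, CV ≈ 1.042

If T ~ Lognormal(μ,σ) then ln T ~ Normal(μ,σ), so the p-quantile of ln T is μ + z_p·σ.
ln(125) = 4.828 and ln(274) = 5.613; z_{0.5} = 0, z_{0.82} = 0.9154.
σ = (5.613 − 4.828)/(0.9154 − (0)) = 0.857.
μ = 4.828 − (0)·0.857 = 4.828.
CV = √(exp(σ²)−1) = √(exp(0.7351)−1) = 1.042.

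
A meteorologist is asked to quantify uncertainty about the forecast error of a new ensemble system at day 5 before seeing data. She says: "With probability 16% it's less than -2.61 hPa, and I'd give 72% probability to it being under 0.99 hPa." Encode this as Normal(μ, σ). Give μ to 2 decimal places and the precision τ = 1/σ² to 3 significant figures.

μ = -0.34, τ = 0.192

The p-quantile of Normal(μ,σ) is μ + z_p·σ, with z_{0.16} = -0.9945 and z_{0.72} = 0.5828.
Eliminate σ: μ = (z₂·x₁ − z₁·x₂)/(z₂ − z₁) = (0.5828·-2.61 − (-0.9945)·0.99)/1.577 = -0.34.
Then σ = (x₂ − x₁)/(z₂ − z₁) = (0.99 − -2.61)/1.577 = 2.28.
Precision τ = 1/σ² = 1/2.282² = 0.192.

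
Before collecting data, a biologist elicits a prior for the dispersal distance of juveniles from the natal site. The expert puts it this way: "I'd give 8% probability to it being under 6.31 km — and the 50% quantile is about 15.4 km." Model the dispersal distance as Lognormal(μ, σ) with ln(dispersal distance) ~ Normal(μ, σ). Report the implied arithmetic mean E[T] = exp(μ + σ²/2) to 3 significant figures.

If T ~ Lognormal(μ,σ) then ln T ~ Normal(μ,σ), so the p-quantile of ln T is μ + z_p·σ.
ln(6.31) = 1.842 and ln(15.4) = 2.734; z_{0.08} = -1.405, z_{0.5} = 0.
σ = (2.734 − 1.842)/(0 − (-1.405)) = 0.635.
μ = 1.842 − (-1.405)·0.635 = 2.734.
E[T] = exp(μ + σ²/2) = exp(2.734 + 0.2016) = 18.8 km.

E[T] ≈ 18.8 km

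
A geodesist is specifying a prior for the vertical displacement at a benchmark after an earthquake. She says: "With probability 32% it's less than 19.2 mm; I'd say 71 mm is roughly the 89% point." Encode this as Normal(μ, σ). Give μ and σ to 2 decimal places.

The p-quantile of Normal(μ,σ) is μ + z_p·σ, with z_{0.32} = -0.4677 and z_{0.89} = 1.227.
Eliminate σ: μ = (z₂·x₁ − z₁·x₂)/(z₂ − z₁) = (1.227·19.2 − (-0.4677)·71)/1.694 = 33.50.
Then σ = (x₂ − x₁)/(z₂ − z₁) = (71 − 19.2)/1.694 = 30.57.

μ = 33.50, σ = 30.57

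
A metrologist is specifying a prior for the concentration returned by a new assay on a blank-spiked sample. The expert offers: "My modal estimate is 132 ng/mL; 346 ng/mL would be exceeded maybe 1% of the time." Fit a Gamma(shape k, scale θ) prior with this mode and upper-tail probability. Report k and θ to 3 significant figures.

k ≈ 6, θ ≈ 26.4

Gamma(k,θ) with k>1 has mode (k−1)θ, so θ = 132/(k−1).
Need P(X < 346) = 0.99 with θ tied to k this way. Start at k = 2, θ = 132: P(X<346) ≈ 0.737.
Too low — raise k to concentrate. Iterating converges to k ≈ 6.
Then θ = 132/(6−1) ≈ 26.4.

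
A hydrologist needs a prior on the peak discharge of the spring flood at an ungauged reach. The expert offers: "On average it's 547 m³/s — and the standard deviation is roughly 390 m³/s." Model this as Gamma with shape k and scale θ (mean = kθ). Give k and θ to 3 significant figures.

k ≈ 1.97, θ ≈ 278

For Gamma(k, scale θ): mean = kθ, variance = kθ², so CV = 1/√k.
CV = SD/mean = 390/547 = 0.713, hence k = 1/CV² = 1.97.
Then θ = mean/k = 547/1.97 = 278.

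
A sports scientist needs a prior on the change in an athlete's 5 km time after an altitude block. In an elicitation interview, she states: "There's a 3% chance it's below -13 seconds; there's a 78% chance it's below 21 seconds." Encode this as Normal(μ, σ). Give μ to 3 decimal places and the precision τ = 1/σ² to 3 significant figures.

μ = 11.104, τ = 0.00609

For Normal(μ,σ), the p-quantile is μ + z_p·σ. Here z_{0.03} = -1.881, z_{0.78} = 0.7722.
So -13 = μ − 1.881σ and 21 = μ + 0.7722σ.
Subtracting: σ = (21 − -13)/(0.7722 − (-1.881)) = 12.816.
Then μ = -13 − (-1.881)·12.816 = 11.104.
Precision τ = 1/σ² = 1/12.82² = 0.00609.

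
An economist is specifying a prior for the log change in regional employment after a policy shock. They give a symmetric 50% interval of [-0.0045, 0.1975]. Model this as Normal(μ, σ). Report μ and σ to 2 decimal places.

μ = 0.10, σ = 0.15

A symmetric 50% interval runs μ ± z·σ with z = 0.6745.
Half-width = 0.101, so σ = 0.101/0.6745 = 0.15.
μ is the interval midpoint, 0.10.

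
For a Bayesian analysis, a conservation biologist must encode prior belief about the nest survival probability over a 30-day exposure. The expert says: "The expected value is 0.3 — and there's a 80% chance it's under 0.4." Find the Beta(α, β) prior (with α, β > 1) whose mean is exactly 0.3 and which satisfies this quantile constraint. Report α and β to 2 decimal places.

With mean 0.3 fixed, write α = 0.3s, β = 0.7s where s = α+β.
Need P(θ < 0.4) = 0.8 under Beta(0.3s, 0.7s). Normal approximation: (q−m)/√(m(1−m)/s) ≈ z_{0.8} = 0.842, so s ≈ 0.3·0.7·(0.842)²/(0.4−0.3)² = 14.9.
At s = 14.9: P(θ<0.4) ≈ 0.806. Adjusting to match 0.8 gives s ≈ 14.01.
So α = 0.3·14.01 ≈ 4.20, β = 0.7·14.01 ≈ 9.81.

α ≈ 4.20, β ≈ 9.81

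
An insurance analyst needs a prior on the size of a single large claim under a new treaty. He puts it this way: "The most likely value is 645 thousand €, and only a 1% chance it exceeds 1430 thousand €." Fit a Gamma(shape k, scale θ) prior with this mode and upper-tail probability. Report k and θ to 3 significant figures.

k ≈ 8.59, θ ≈ 84.9

Gamma(k,θ) with k>1 has mode (k−1)θ, so θ = 645/(k−1).
Need P(X < 1430) = 0.99 with θ tied to k this way. Start at k = 2, θ = 645: P(X<1430) ≈ 0.650.
Too low — raise k to concentrate. Iterating converges to k ≈ 8.59.
Then θ = 645/(8.59−1) ≈ 84.9.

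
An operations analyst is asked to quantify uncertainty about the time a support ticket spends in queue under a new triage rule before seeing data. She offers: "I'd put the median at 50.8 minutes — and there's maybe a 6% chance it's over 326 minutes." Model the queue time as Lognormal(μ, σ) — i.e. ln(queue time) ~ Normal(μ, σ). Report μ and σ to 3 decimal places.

μ ≈ 3.928, σ ≈ 1.196

If T ~ Lognormal(μ,σ) then ln T ~ Normal(μ,σ), so the p-quantile of ln T is μ + z_p·σ.
ln(50.8) = 3.928 and ln(326) = 5.787; z_{0.5} = 0, z_{0.94} = 1.555.
σ = (5.787 − 3.928)/(1.555 − (0)) = 1.196.
μ = 3.928 − (0)·1.196 = 3.928.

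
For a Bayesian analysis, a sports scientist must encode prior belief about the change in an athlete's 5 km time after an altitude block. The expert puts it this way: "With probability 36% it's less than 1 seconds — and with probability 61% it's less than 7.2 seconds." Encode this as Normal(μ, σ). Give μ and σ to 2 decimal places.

μ = 4.48, σ = 9.72

The p-quantile of Normal(μ,σ) is μ + z_p·σ, with z_{0.36} = -0.3585 and z_{0.61} = 0.2793.
Eliminate σ: μ = (z₂·x₁ − z₁·x₂)/(z₂ − z₁) = (0.2793·1 − (-0.3585)·7.2)/0.6378 = 4.48.
Then σ = (x₂ − x₁)/(z₂ − z₁) = (7.2 − 1)/0.6378 = 9.72.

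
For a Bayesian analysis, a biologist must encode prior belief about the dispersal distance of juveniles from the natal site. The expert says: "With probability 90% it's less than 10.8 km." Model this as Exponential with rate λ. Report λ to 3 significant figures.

λ ≈ 0.213

P(T < 10.8) = 1 − e^(−λ·10.8) = 0.9, so λ = −ln(1−0.9)/10.8 = −ln(0.1)/10.8 = 0.213.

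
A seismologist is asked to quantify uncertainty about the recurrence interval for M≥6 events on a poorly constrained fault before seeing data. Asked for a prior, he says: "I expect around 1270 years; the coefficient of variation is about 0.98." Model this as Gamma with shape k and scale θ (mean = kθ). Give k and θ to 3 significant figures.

k ≈ 1.04, θ ≈ 1220

For Gamma(k, scale θ): mean = kθ, variance = kθ², so CV = 1/√k.
CV = 0.98, hence k = 1/CV² = 1.04.
Then θ = mean/k = 1270/1.04 = 1220.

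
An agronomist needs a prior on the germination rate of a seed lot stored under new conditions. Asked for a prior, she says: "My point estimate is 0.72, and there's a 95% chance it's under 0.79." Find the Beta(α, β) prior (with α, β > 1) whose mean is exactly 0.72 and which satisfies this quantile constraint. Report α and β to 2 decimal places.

α ≈ 74.04, β ≈ 28.79

With mean 0.72 fixed, write α = 0.72s, β = 0.28s where s = α+β.
Need P(θ < 0.79) = 0.95 under Beta(0.72s, 0.28s). Normal approximation: (q−m)/√(m(1−m)/s) ≈ z_{0.95} = 1.64, so s ≈ 0.72·0.28·(1.64)²/(0.79−0.72)² = 111.3.
At s = 111.3: P(θ<0.79) ≈ 0.957. Adjusting to match 0.95 gives s ≈ 102.84.
So α = 0.72·102.84 ≈ 74.04, β = 0.28·102.84 ≈ 28.79.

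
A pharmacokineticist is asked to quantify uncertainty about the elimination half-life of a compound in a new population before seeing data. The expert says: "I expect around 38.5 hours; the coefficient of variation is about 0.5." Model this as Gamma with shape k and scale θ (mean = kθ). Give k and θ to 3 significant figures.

For Gamma(k, scale θ): mean = kθ, variance = kθ², so CV = 1/√k.
CV = 0.5, hence k = 1/CV² = 4.
Then θ = mean/k = 38.5/4 = 9.62.

k ≈ 4, θ ≈ 9.62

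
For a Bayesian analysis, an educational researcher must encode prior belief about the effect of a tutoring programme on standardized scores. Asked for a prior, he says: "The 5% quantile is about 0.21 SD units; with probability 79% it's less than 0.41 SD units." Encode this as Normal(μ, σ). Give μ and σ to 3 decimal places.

For Normal(μ,σ), the p-quantile is μ + z_p·σ. Here z_{0.05} = -1.645, z_{0.79} = 0.8064.
So 0.21 = μ − 1.645σ and 0.41 = μ + 0.8064σ.
Subtracting: σ = (0.41 − 0.21)/(0.8064 − (-1.645)) = 0.082.
Then μ = 0.21 − (-1.645)·0.082 = 0.344.

μ = 0.344, σ = 0.082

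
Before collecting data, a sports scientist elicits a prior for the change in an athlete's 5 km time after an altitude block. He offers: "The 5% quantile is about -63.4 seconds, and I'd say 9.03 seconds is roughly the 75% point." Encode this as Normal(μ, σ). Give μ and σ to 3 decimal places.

For Normal(μ,σ), the p-quantile is μ + z_p·σ. Here z_{0.05} = -1.645, z_{0.75} = 0.6745.
So -63.4 = μ − 1.645σ and 9.03 = μ + 0.6745σ.
Subtracting: σ = (9.03 − -63.4)/(0.6745 − (-1.645)) = 31.229.
Then μ = -63.4 − (-1.645)·31.229 = -12.033.

μ = -12.033, σ = 31.229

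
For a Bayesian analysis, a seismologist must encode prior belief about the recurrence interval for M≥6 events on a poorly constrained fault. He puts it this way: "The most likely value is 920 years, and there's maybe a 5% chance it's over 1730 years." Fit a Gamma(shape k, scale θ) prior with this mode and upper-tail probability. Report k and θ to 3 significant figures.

Gamma(k,θ) with k>1 has mode (k−1)θ, so θ = 920/(k−1).
Need P(X < 1730) = 0.95 with θ tied to k this way. Start at k = 2, θ = 920: P(X<1730) ≈ 0.561.
Too low — raise k to concentrate. Iterating converges to k ≈ 7.97.
Then θ = 920/(7.97−1) ≈ 132.

k ≈ 7.97, θ ≈ 132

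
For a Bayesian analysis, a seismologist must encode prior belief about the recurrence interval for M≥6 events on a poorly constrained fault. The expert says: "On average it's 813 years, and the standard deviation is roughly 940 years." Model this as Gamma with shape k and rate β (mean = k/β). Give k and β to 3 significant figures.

For Gamma(k, rate β): mean = k/β, variance = k/β², so CV = 1/√k.
CV = SD/mean = 940/813 = 1.156, hence k = 1/CV² = 0.748.
Then β = k/mean = 0.748/813 = 0.00092.

k ≈ 0.748, β ≈ 0.00092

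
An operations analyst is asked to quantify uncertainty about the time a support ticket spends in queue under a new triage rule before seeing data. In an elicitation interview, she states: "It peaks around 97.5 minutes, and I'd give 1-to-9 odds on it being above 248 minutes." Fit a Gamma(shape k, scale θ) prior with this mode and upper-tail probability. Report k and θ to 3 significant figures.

k ≈ 3.2, θ ≈ 44.3

Gamma(k,θ) with k>1 has mode (k−1)θ, so θ = 97.5/(k−1).
Need P(X < 248) = 0.9 with θ tied to k this way. Start at k = 2, θ = 97.5: P(X<248) ≈ 0.722.
Too low — raise k to concentrate. Iterating converges to k ≈ 3.2.
Then θ = 97.5/(3.2−1) ≈ 44.3.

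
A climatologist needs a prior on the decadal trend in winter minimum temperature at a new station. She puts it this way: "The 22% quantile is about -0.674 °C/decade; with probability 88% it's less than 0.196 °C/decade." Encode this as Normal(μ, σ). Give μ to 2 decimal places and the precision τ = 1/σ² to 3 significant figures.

For Normal(μ,σ), the p-quantile is μ + z_p·σ. Here z_{0.22} = -0.7722, z_{0.88} = 1.175.
So -0.674 = μ − 0.7722σ and 0.196 = μ + 1.175σ.
Subtracting: σ = (0.196 − -0.674)/(1.175 − (-0.7722)) = 0.45.
Then μ = -0.674 − (-0.7722)·0.45 = -0.33.
Precision τ = 1/σ² = 1/0.4468² = 5.01.

μ = -0.33, τ = 5.01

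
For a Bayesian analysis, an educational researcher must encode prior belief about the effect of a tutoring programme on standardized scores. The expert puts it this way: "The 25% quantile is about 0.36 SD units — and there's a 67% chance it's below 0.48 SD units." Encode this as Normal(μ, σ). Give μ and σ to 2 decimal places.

The p-quantile of Normal(μ,σ) is μ + z_p·σ, with z_{0.25} = -0.6745 and z_{0.67} = 0.4399.
Eliminate σ: μ = (z₂·x₁ − z₁·x₂)/(z₂ − z₁) = (0.4399·0.36 − (-0.6745)·0.48)/1.114 = 0.43.
Then σ = (x₂ − x₁)/(z₂ − z₁) = (0.48 − 0.36)/1.114 = 0.11.

μ = 0.43, σ = 0.11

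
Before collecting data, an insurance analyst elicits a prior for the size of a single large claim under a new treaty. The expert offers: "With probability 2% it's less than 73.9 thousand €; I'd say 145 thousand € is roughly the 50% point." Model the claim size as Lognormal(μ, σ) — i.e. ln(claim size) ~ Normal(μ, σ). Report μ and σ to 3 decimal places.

μ ≈ 4.977, σ ≈ 0.328

If T ~ Lognormal(μ,σ) then ln T ~ Normal(μ,σ), so the p-quantile of ln T is μ + z_p·σ.
ln(73.9) = 4.303 and ln(145) = 4.977; z_{0.02} = -2.054, z_{0.5} = 0.
σ = (4.977 − 4.303)/(0 − (-2.054)) = 0.328.
μ = 4.303 − (-2.054)·0.328 = 4.977.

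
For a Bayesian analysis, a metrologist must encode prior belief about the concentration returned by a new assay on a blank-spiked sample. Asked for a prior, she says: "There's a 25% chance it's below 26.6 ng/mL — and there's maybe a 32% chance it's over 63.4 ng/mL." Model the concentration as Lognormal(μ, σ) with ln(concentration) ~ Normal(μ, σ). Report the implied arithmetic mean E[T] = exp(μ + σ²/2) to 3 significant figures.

If T ~ Lognormal(μ,σ) then ln T ~ Normal(μ,σ), so the p-quantile of ln T is μ + z_p·σ.
ln(26.6) = 3.281 and ln(63.4) = 4.149; z_{0.25} = -0.6745, z_{0.68} = 0.4677.
σ = (4.149 − 3.281)/(0.4677 − (-0.6745)) = 0.760.
μ = 3.281 − (-0.6745)·0.760 = 3.794.
E[T] = exp(μ + σ²/2) = exp(3.794 + 0.2891) = 59.3 ng/mL.

E[T] ≈ 59.3 ng/mL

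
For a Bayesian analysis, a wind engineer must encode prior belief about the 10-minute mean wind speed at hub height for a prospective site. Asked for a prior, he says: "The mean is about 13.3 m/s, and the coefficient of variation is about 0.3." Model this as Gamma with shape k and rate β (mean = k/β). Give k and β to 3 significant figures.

For Gamma(k, rate β): mean = k/β, variance = k/β², so CV = 1/√k.
CV = 0.3, hence k = 1/CV² = 11.1.
Then β = k/mean = 11.1/13.3 = 0.835.

k ≈ 11.1, β ≈ 0.835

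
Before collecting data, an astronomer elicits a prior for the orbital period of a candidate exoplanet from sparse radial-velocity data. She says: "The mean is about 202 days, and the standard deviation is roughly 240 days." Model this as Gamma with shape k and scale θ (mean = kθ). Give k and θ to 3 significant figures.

k ≈ 0.708, θ ≈ 285

For Gamma(k, scale θ): mean = kθ, variance = kθ², so CV = 1/√k.
CV = SD/mean = 240/202 = 1.188, hence k = 1/CV² = 0.708.
Then θ = mean/k = 202/0.708 = 285.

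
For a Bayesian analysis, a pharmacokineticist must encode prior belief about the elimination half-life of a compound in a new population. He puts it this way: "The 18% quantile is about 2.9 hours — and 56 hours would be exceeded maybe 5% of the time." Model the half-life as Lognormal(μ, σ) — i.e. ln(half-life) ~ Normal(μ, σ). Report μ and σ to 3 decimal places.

μ ≈ 2.123, σ ≈ 1.156

If T ~ Lognormal(μ,σ) then ln T ~ Normal(μ,σ), so the p-quantile of ln T is μ + z_p·σ.
ln(2.9) = 1.065 and ln(56) = 4.025; z_{0.18} = -0.9154, z_{0.95} = 1.645.
σ = (4.025 − 1.065)/(1.645 − (-0.9154)) = 1.156.
μ = 1.065 − (-0.9154)·1.156 = 2.123.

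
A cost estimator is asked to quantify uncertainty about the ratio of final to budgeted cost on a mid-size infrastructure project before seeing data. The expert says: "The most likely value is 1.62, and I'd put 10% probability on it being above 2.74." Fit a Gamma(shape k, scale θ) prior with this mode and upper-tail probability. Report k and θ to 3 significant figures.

Gamma(k,θ) with k>1 has mode (k−1)θ, so θ = 1.62/(k−1).
Need P(X < 2.74) = 0.9 with θ tied to k this way. Start at k = 2, θ = 1.62: P(X<2.74) ≈ 0.504.
Too low — raise k to concentrate. Iterating converges to k ≈ 7.85.
Then θ = 1.62/(7.85−1) ≈ 0.236.

k ≈ 7.85, θ ≈ 0.236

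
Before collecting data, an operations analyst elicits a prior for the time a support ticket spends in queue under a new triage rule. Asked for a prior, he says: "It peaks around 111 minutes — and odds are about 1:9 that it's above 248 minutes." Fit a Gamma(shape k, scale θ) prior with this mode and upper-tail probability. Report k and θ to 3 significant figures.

k ≈ 3.98, θ ≈ 37.3

Gamma(k,θ) with k>1 has mode (k−1)θ, so θ = 111/(k−1).
Need P(X < 248) = 0.9 with θ tied to k this way. Start at k = 2, θ = 111: P(X<248) ≈ 0.654.
Too low — raise k to concentrate. Iterating converges to k ≈ 3.98.
Then θ = 111/(3.98−1) ≈ 37.3.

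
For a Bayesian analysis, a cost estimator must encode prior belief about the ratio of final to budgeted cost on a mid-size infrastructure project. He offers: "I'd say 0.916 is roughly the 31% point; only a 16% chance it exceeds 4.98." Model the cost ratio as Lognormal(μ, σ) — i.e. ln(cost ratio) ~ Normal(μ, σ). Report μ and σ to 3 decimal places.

If T ~ Lognormal(μ,σ) then ln T ~ Normal(μ,σ), so the p-quantile of ln T is μ + z_p·σ.
ln(0.916) = -0.08774 and ln(4.98) = 1.605; z_{0.31} = -0.4959, z_{0.84} = 0.9945.
σ = (1.605 − -0.08774)/(0.9945 − (-0.4959)) = 1.136.
μ = -0.08774 − (-0.4959)·1.136 = 0.476.

μ ≈ 0.476, σ ≈ 1.136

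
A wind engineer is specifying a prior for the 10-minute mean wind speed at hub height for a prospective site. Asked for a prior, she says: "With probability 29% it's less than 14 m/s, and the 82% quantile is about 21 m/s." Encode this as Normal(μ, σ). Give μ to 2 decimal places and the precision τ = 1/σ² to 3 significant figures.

μ = 16.64, τ = 0.044

For Normal(μ,σ), the p-quantile is μ + z_p·σ. Here z_{0.29} = -0.5534, z_{0.82} = 0.9154.
So 14 = μ − 0.5534σ and 21 = μ + 0.9154σ.
Subtracting: σ = (21 − 14)/(0.9154 − (-0.5534)) = 4.77.
Then μ = 14 − (-0.5534)·4.77 = 16.64.
Precision τ = 1/σ² = 1/4.766² = 0.044.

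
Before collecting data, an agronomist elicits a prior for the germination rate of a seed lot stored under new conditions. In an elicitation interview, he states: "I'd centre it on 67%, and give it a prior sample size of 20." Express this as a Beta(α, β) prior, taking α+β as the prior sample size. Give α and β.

α = 13.4, β = 6.6

Under the effective-sample-size interpretation, Beta(α, β) has prior mean α/(α+β) and prior sample size α+β.
So α+β = 20 and α/(α+β) = 0.67, giving α = 0.67·20 = 13.4 and β = 20 − 13.4 = 6.6.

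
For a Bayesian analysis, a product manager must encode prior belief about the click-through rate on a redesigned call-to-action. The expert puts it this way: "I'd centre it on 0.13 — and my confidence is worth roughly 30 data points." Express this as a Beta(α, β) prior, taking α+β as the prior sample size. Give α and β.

Under the effective-sample-size interpretation, Beta(α, β) has prior mean α/(α+β) and prior sample size α+β.
So α+β = 30 and α/(α+β) = 0.13, giving α = 0.13·30 = 3.9 and β = 30 − 3.9 = 26.1.

α = 3.9, β = 26.1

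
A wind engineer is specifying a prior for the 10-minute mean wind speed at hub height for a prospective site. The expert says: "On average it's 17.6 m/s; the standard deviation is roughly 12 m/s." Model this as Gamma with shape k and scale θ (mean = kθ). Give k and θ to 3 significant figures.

k ≈ 2.15, θ ≈ 8.18

For Gamma(k, scale θ): mean = kθ, variance = kθ², so CV = 1/√k.
CV = SD/mean = 12/17.6 = 0.6818, hence k = 1/CV² = 2.15.
Then θ = mean/k = 17.6/2.15 = 8.18.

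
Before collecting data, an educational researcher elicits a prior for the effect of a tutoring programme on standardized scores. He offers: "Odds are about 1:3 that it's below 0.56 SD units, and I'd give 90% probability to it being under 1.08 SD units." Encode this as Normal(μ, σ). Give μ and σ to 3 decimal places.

μ = 0.739, σ = 0.266

The p-quantile of Normal(μ,σ) is μ + z_p·σ, with z_{0.25} = -0.6745 and z_{0.9} = 1.282.
Eliminate σ: μ = (z₂·x₁ − z₁·x₂)/(z₂ − z₁) = (1.282·0.56 − (-0.6745)·1.08)/1.956 = 0.739.
Then σ = (x₂ − x₁)/(z₂ − z₁) = (1.08 − 0.56)/1.956 = 0.266.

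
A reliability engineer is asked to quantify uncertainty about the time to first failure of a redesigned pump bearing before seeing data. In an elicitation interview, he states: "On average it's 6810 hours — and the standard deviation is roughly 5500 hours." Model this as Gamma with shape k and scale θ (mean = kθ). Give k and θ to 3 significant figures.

k ≈ 1.53, θ ≈ 4440

For Gamma(k, scale θ): mean = kθ, variance = kθ², so CV = 1/√k.
CV = SD/mean = 5500/6810 = 0.8076, hence k = 1/CV² = 1.53.
Then θ = mean/k = 6810/1.53 = 4440.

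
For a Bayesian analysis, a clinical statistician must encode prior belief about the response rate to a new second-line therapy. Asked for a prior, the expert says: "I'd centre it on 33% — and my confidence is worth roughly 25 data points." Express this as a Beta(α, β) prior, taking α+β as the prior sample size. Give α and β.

α = 8.25, β = 16.75

Under the effective-sample-size interpretation, Beta(α, β) has prior mean α/(α+β) and prior sample size α+β.
So α+β = 25 and α/(α+β) = 0.33, giving α = 0.33·25 = 8.25 and β = 25 − 8.25 = 16.75.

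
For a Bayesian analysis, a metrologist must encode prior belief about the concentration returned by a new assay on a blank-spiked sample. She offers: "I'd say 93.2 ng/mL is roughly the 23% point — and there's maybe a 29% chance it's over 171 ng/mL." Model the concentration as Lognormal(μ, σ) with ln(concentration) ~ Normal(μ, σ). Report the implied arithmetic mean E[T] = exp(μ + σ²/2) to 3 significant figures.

E[T] ≈ 147 ng/mL

If T ~ Lognormal(μ,σ) then ln T ~ Normal(μ,σ), so the p-quantile of ln T is μ + z_p·σ.
ln(93.2) = 4.535 and ln(171) = 5.142; z_{0.23} = -0.7388, z_{0.71} = 0.5534.
σ = (5.142 − 4.535)/(0.5534 − (-0.7388)) = 0.470.
μ = 4.535 − (-0.7388)·0.470 = 4.882.
E[T] = exp(μ + σ²/2) = exp(4.882 + 0.1103) = 147 ng/mL.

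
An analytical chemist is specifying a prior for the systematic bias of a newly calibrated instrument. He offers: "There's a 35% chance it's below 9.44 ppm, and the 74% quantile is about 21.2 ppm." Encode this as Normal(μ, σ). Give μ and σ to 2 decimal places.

The p-quantile of Normal(μ,σ) is μ + z_p·σ, with z_{0.35} = -0.3853 and z_{0.74} = 0.6433.
Eliminate σ: μ = (z₂·x₁ − z₁·x₂)/(z₂ − z₁) = (0.6433·9.44 − (-0.3853)·21.2)/1.029 = 13.85.
Then σ = (x₂ − x₁)/(z₂ − z₁) = (21.2 − 9.44)/1.029 = 11.43.

μ = 13.85, σ = 11.43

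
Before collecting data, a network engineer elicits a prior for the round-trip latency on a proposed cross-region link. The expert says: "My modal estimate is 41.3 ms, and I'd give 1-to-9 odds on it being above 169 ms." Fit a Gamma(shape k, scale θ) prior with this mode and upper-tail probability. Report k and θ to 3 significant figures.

Gamma(k,θ) with k>1 has mode (k−1)θ, so θ = 41.3/(k−1).
Need P(X < 169) = 0.9 with θ tied to k this way. Start at k = 2, θ = 41.3: P(X<169) ≈ 0.915.
Too high — lower k to spread out. Iterating converges to k ≈ 1.92.
Then θ = 41.3/(1.92−1) ≈ 44.8.

k ≈ 1.92, θ ≈ 44.8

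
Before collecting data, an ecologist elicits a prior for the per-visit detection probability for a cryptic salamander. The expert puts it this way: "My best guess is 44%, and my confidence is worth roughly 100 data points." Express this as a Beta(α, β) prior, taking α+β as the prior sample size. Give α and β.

Under the effective-sample-size interpretation, Beta(α, β) has prior mean α/(α+β) and prior sample size α+β.
So α+β = 100 and α/(α+β) = 0.44, giving α = 0.44·100 = 44 and β = 100 − 44 = 56.

α = 44, β = 56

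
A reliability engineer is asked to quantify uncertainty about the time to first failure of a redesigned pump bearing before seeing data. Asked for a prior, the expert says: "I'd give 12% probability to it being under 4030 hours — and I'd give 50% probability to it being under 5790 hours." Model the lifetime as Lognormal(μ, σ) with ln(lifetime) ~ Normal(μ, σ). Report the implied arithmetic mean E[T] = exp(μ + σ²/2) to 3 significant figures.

E[T] ≈ 6070 hours

If T ~ Lognormal(μ,σ) then ln T ~ Normal(μ,σ), so the p-quantile of ln T is μ + z_p·σ.
ln(4030) = 8.302 and ln(5790) = 8.664; z_{0.12} = -1.175, z_{0.5} = 0.
σ = (8.664 − 8.302)/(0 − (-1.175)) = 0.308.
μ = 8.302 − (-1.175)·0.308 = 8.664.
E[T] = exp(μ + σ²/2) = exp(8.664 + 0.0476) = 6070 hours.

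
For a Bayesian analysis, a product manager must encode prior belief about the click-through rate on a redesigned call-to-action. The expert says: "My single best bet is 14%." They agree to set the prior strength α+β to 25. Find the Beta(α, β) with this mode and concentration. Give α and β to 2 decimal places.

For α,β > 1 the Beta mode is (α−1)/(α+β−2). With α+β = 25, the mode is (α−1)/23.
Set (α−1)/23 = 0.14 → α = 1 + 0.14·23 = 4.22.
β = 25 − α = 20.78.

α = 4.22, β = 20.78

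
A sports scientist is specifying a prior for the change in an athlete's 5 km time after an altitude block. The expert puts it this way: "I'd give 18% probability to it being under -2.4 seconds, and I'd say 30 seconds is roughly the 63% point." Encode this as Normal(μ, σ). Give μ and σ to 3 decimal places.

μ = 21.379, σ = 25.978

For Normal(μ,σ), the p-quantile is μ + z_p·σ. Here z_{0.18} = -0.9154, z_{0.63} = 0.3319.
So -2.4 = μ − 0.9154σ and 30 = μ + 0.3319σ.
Subtracting: σ = (30 − -2.4)/(0.3319 − (-0.9154)) = 25.978.
Then μ = -2.4 − (-0.9154)·25.978 = 21.379.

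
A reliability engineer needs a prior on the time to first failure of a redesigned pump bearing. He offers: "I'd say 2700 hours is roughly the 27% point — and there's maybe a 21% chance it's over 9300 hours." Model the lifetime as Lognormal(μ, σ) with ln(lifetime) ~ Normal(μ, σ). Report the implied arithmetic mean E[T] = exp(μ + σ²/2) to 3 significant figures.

E[T] ≈ 6730 hours

If T ~ Lognormal(μ,σ) then ln T ~ Normal(μ,σ), so the p-quantile of ln T is μ + z_p·σ.
ln(2700) = 7.901 and ln(9300) = 9.138; z_{0.27} = -0.6128, z_{0.79} = 0.8064.
σ = (9.138 − 7.901)/(0.8064 − (-0.6128)) = 0.871.
μ = 7.901 − (-0.6128)·0.871 = 8.435.
E[T] = exp(μ + σ²/2) = exp(8.435 + 0.3797) = 6730 hours.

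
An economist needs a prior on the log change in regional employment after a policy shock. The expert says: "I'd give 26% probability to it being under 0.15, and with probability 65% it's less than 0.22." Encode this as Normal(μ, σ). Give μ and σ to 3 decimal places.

μ = 0.194, σ = 0.068

The p-quantile of Normal(μ,σ) is μ + z_p·σ, with z_{0.26} = -0.6433 and z_{0.65} = 0.3853.
Eliminate σ: μ = (z₂·x₁ − z₁·x₂)/(z₂ − z₁) = (0.3853·0.15 − (-0.6433)·0.22)/1.029 = 0.194.
Then σ = (x₂ − x₁)/(z₂ − z₁) = (0.22 − 0.15)/1.029 = 0.068.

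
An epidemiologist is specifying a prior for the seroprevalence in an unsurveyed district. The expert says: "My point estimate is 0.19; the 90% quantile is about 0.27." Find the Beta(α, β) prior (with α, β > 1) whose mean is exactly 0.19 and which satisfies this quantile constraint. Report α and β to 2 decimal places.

With mean 0.19 fixed, write α = 0.19s, β = 0.81s where s = α+β.
Need P(θ < 0.27) = 0.9 under Beta(0.19s, 0.81s). Normal approximation: (q−m)/√(m(1−m)/s) ≈ z_{0.9} = 1.28, so s ≈ 0.19·0.81·(1.28)²/(0.27−0.19)² = 39.5.
At s = 39.5: P(θ<0.27) ≈ 0.894. Adjusting to match 0.9 gives s ≈ 41.84.
So α = 0.19·41.84 ≈ 7.95, β = 0.81·41.84 ≈ 33.89.

α ≈ 7.95, β ≈ 33.89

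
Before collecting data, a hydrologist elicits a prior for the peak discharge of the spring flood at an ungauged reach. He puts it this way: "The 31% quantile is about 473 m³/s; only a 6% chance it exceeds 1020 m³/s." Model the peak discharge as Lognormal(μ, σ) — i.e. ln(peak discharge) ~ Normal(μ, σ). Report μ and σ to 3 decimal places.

μ ≈ 6.345, σ ≈ 0.375

If T ~ Lognormal(μ,σ) then ln T ~ Normal(μ,σ), so the p-quantile of ln T is μ + z_p·σ.
ln(473) = 6.159 and ln(1020) = 6.928; z_{0.31} = -0.4959, z_{0.94} = 1.555.
σ = (6.928 − 6.159)/(1.555 − (-0.4959)) = 0.375.
μ = 6.159 − (-0.4959)·0.375 = 6.345.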